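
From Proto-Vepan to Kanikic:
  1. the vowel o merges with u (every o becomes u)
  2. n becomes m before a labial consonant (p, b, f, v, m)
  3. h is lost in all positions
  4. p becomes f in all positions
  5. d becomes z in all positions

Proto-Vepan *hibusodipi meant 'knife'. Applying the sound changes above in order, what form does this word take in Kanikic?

ibusuzifi

Kanikic: *hibusodipi
  hibusodipi → hibusudipi   [vowel merger]
  hibusudipi (rule 2 does not apply)
  hibusudipi → ibusudipi   [h-loss]
  ibusudipi → ibusudifi   [unconditioned shift]
  ibusudifi → ibusuzifi   [unconditioned shift]
  giving Kanikic ibusuzifi.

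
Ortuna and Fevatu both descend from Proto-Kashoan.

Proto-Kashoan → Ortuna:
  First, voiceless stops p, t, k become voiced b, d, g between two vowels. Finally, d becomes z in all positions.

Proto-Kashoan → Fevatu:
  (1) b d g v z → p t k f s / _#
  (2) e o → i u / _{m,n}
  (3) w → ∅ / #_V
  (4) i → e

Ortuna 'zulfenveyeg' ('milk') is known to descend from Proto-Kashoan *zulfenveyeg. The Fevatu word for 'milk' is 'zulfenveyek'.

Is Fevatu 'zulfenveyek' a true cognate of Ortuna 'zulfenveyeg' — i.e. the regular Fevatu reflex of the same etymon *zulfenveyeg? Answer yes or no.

yes

Derive the expected Fevatu reflex of *zulfenveyeg:
Fevatu: *zulfenveyeg
  zulfenveyeg → zulfenveyek   [final devoicing]
  zulfenveyek → zulfinveyek   [pre-nasal raising]
  zulfinveyek (rule 3 does not apply)
  zulfinveyek → zulfenveyek   [vowel merger]
  giving Fevatu zulfenveyek.
Fevatu 'zulfenveyek' matches the regular reflex exactly, so the pair is cognate.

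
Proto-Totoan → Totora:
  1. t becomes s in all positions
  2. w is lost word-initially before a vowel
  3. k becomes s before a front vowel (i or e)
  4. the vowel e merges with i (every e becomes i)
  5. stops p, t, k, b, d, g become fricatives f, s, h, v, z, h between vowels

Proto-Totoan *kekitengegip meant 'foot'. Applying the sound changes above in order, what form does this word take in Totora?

Totora: *kekitengegip
  kekitengegip → kekisengegip   [unconditioned shift]
  kekisengegip (rule 2 does not apply)
  kekisengegip → sesisengegip   [palatalisation]
  sesisengegip → sisisingigip   [vowel merger]
  sisisingigip → sisisingihip   [intervocalic lenition]
  giving Totora sisisingihip.

sisisingihip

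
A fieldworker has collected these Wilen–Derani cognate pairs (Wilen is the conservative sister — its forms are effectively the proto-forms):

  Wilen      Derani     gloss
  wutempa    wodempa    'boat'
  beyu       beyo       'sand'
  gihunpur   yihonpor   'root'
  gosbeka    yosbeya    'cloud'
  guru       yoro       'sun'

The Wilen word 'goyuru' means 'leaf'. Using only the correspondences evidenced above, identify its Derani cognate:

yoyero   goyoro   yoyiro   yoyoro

gosbeka ~ yosbeya — Wilen g corresponds to Derani y word-initially before a back vowel.
gihunpur ~ yihonpor, guru ~ yoro — Wilen u corresponds to Derani o after a consonant, before r.
beyu ~ beyo, guru ~ yoro — Wilen u corresponds to Derani o word-finally.
Applying these to Wilen 'goyuru':
  goyuru → yoyuru   (g→y word-initially before a back vowel)
  yoyuru → yoyoru   (u→o after a consonant, before r)
  yoyoru → yoyoro   (u→o word-finally)
So the Derani cognate is 'yoyoro'.

yoyoro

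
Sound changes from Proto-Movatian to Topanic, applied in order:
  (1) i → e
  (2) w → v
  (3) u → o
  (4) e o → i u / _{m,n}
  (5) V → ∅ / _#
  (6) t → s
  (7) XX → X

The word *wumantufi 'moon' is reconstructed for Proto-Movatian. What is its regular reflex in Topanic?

vumansof

Topanic: *wumantufi > wumantufe > vumantufe > vomantofe > vumantofe > vumantof > vumansof  (by vowel merger, unconditioned shift, vowel merger, pre-nasal raising, apocope, unconditioned shift)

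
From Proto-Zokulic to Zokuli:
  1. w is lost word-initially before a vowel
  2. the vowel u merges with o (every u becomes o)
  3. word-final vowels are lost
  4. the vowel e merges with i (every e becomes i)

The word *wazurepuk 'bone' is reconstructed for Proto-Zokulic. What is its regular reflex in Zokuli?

Zokuli: start from *wazurepuk.
  rule 1 (glide loss): wazurepuk → azurepuk
  rule 2 (vowel merger): azurepuk → azorepok
  rule 3: no change — azorepok
  rule 4 (vowel merger): azorepok → azoripok
  ⇒ Zokuli azoripok

azoripok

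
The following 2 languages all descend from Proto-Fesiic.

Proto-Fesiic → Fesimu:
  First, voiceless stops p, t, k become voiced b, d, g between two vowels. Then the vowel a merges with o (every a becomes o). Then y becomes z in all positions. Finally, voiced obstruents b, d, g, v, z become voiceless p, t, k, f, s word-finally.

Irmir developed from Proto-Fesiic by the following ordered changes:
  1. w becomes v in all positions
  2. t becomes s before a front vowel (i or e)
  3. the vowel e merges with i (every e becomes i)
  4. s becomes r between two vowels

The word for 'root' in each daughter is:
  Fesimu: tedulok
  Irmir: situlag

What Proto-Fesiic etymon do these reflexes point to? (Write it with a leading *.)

*tetulag

Position 2: Fesimu has e, Irmir has i. Fesimu preserves e here (none of its changes turn any other segment into e), so the proto-segment is *e.
Position 1: Fesimu has t, Irmir has s. Taking the neighbouring segments as reconstructed: Fesimu t can only go back to *t; Irmir s could go back to *t or *s — the one source consistent with every daughter is *t.
Position 6: Fesimu has o, Irmir has a. Irmir preserves a here (none of its changes turn any other segment into a), so the proto-segment is *a.
Continuing position by position gives *tetulag; check it forward:
Fesimu: *tetulag > tedulag > tedulog > tedulok  (by intervocalic voicing, vowel merger, final devoicing)
Irmir: start from *tetulag.
  rule 1: no change — tetulag
  rule 2 (palatalisation): tetulag → setulag
  rule 3 (vowel merger): setulag → situlag
  rule 4: no change — situlag
  ⇒ Irmir situlag
Only *tetulag yields all of Fesimu tedulok, Irmir situlag.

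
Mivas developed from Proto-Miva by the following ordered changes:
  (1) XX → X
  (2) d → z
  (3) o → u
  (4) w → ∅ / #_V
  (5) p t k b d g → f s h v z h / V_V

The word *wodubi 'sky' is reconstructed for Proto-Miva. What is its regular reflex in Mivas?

uzuvi

Mivas: *wodubi
  wodubi (rule 1 does not apply)
  wodubi → wozubi   [unconditioned shift]
  wozubi → wuzubi   [vowel merger]
  wuzubi → uzubi   [glide loss]
  uzubi → uzuvi   [intervocalic lenition]
  giving Mivas uzuvi.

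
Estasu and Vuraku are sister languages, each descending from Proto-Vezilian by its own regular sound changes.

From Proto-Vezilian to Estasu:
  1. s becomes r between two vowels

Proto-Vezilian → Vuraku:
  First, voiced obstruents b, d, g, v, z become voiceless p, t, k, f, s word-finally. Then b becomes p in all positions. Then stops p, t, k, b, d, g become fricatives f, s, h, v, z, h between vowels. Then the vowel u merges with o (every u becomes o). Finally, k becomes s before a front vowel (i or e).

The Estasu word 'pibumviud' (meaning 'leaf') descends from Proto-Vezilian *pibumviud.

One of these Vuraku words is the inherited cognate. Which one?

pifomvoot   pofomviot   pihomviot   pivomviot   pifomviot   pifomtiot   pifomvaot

pifomviot

Vuraku: *pibumviud
  pibumviud → pibumviut   [final devoicing]
  pibumviut → pipumviut   [unconditioned shift]
  pipumviut → pifumviut   [intervocalic lenition]
  pifumviut → pifomviot   [vowel merger]
  pifomviot (rule 5 does not apply)
  giving Vuraku pifomviot.
Only 'pifomviot' matches the regular Vuraku development of *pibumviud.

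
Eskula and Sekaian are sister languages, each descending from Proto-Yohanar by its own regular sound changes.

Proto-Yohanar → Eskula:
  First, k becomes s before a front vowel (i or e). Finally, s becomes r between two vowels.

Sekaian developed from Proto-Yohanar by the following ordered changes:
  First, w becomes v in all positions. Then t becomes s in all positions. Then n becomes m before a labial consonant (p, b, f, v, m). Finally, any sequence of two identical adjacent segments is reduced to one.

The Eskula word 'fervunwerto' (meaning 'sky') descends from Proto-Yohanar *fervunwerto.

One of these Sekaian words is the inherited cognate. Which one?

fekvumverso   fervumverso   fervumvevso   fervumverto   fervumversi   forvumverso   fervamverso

Sekaian: *fervunwerto
  fervunwerto → fervunverto   [unconditioned shift]
  fervunverto → fervunverso   [unconditioned shift]
  fervunverso → fervumverso   [nasal place assimilation]
  fervumverso (rule 4 does not apply)
  giving Sekaian fervumverso.
Among the options, 'fervumverso' alone shows every Sekaian change applied in order.

fervumverso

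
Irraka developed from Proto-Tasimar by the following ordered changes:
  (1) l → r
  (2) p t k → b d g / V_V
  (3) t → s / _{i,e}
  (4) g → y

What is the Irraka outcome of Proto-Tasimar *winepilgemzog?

Irraka: start from *winepilgemzog.
  rule 1 (unconditioned shift): winepilgemzog → winepirgemzog
  rule 2 (intervocalic voicing): winepirgemzog → winebirgemzog
  rule 3: no change — winebirgemzog
  rule 4 (unconditioned shift): winebirgemzog → winebiryemzoy
  ⇒ Irraka winebiryemzoy

winebiryemzoy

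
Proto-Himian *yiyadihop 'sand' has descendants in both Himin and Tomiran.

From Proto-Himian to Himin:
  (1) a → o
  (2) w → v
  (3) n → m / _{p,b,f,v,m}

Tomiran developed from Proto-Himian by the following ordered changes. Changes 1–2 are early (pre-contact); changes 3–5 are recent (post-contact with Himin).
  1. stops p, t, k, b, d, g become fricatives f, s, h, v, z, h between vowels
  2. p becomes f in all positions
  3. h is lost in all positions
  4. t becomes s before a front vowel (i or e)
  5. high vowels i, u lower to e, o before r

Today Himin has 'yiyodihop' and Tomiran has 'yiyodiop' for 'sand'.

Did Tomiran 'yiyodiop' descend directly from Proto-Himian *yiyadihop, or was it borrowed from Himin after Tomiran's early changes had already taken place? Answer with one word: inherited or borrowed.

If inherited, *yiyadihop would pass through all of Tomiran's changes:
Tomiran: start from *yiyadihop.
  rule 1 (intervocalic lenition): yiyadihop → yiyazihop
  rule 2 (unconditioned shift): yiyazihop → yiyazihof
  rule 3 (h-loss): yiyazihof → yiyaziof
  rule 4: no change — yiyaziof
  rule 5: no change — yiyaziof
  ⇒ Tomiran yiyaziof
If borrowed from Himin 'yiyodihop' after the early changes, it would undergo only the recent ones:
  rule 3 (h-loss): yiyodihop → yiyodiop
  rule 4 (palatalisation): no change (yiyodiop)
  rule 5 (pre-rhotic lowering): no change (yiyodiop)
  ⇒ as a loan: yiyodiop
Tomiran 'yiyodiop' matches the loan outcome 'yiyodiop', not the inherited 'yiyaziof' — it skipped the early Tomiran changes, so it was borrowed from Himin.

borrowed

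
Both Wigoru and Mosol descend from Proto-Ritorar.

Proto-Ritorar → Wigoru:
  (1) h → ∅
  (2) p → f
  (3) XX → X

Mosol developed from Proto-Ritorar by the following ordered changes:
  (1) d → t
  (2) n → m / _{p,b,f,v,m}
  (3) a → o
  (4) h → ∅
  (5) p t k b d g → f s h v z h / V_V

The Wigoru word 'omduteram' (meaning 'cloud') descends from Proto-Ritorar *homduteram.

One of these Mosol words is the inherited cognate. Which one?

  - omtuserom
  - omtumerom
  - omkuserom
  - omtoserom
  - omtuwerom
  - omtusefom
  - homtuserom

omtuserom

Mosol: *homduteram > homtuteram > homtuterom > omtuterom > omtuserom  (by unconditioned shift, vowel merger, h-loss, intervocalic lenition)
The other candidates each miss or misapply at least one Mosol change.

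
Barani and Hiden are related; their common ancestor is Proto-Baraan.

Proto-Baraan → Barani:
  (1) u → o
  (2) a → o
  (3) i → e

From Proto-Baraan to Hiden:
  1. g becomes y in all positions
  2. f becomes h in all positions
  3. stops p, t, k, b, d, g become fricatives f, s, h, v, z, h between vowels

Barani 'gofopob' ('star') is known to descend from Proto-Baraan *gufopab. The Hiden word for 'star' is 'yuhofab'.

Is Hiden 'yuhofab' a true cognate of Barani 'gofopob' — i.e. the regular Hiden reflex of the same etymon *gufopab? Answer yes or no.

yes

Derive the expected Hiden reflex of *gufopab:
Hiden: start from *gufopab.
  rule 1 (unconditioned shift): gufopab → yufopab
  rule 2 (unconditioned shift): yufopab → yuhopab
  rule 3 (intervocalic lenition): yuhopab → yuhofab
  ⇒ Hiden yuhofab
Hiden 'yuhofab' matches the regular reflex exactly, so the pair is cognate.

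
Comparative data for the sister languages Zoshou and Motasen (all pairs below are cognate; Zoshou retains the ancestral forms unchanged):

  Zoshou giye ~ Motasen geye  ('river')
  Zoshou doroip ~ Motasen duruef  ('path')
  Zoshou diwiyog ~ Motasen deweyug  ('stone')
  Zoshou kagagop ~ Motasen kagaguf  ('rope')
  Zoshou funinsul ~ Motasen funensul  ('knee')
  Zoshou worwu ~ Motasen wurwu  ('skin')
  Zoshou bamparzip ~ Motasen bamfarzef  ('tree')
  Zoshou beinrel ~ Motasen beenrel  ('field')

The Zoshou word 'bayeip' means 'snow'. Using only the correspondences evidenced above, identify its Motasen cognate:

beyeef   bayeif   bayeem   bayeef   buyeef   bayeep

doroip ~ duruef — Zoshou i corresponds to Motasen e after a vowel, before a labial obstruent.
doroip ~ duruef, kagagop ~ kagaguf — Zoshou p corresponds to Motasen f word-finally.
Applying these to Zoshou 'bayeip':
  bayeip → bayeep   (i→e after a vowel, before a labial obstruent)
  bayeep → bayeef   (p→f word-finally)
So the Motasen cognate is 'bayeef'.

bayeef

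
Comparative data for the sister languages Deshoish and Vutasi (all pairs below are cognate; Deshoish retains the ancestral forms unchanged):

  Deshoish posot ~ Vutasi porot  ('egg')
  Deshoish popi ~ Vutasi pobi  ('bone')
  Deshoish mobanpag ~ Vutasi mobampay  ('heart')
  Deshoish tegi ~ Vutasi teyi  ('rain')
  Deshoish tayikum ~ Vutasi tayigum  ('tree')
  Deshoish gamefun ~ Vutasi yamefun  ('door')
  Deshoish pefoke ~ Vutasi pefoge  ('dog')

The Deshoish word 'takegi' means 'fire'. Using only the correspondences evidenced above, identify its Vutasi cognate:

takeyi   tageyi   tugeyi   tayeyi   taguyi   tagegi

pefoke ~ pefoge — Deshoish k corresponds to Vutasi g between vowels (before a front vowel).
tegi ~ teyi — Deshoish g corresponds to Vutasi y between vowels (before a front vowel).
Applying these to Deshoish 'takegi':
  takegi → tagegi   (k→g between vowels (before a front vowel))
  tagegi → tageyi   (g→y between vowels (before a front vowel))
So the Vutasi cognate is 'tageyi'.

tageyi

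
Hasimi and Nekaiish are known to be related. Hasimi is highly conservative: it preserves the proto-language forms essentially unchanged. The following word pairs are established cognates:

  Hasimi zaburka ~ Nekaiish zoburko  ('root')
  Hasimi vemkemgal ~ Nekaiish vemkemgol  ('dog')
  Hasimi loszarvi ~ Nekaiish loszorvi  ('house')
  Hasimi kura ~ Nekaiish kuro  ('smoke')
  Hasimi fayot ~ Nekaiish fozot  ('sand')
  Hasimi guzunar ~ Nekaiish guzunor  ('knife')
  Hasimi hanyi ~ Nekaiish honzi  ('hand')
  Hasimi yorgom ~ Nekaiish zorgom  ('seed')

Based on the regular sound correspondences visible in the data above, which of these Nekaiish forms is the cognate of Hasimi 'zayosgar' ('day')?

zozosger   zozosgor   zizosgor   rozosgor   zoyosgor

vemkemgal ~ vemkemgol, fayot ~ fozot — Hasimi a corresponds to Nekaiish o after a consonant, before a consonant other than r, m, n, p, b, f, v.
fayot ~ fozot — Hasimi y corresponds to Nekaiish z between vowels (before a back vowel).
loszarvi ~ loszorvi, guzunar ~ guzunor — Hasimi a corresponds to Nekaiish o after a consonant, before r.
Applying these to Hasimi 'zayosgar':
  zayosgar → zoyosgar   (a→o after a consonant, before a consonant other than r, m, n, p, b, f, v)
  zoyosgar → zozosgar   (y→z between vowels (before a back vowel))
  zozosgar → zozosgor   (a→o after a consonant, before r)
So the Nekaiish cognate is 'zozosgor'.

zozosgor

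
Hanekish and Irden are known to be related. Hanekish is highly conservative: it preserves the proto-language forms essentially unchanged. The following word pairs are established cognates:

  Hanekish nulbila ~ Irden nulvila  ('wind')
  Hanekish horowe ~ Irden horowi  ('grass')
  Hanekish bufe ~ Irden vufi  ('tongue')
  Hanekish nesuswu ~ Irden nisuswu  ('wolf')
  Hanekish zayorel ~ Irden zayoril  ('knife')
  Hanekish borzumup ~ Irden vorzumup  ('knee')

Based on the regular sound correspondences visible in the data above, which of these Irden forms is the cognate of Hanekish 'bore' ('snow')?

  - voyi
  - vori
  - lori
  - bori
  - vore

vori

borzumup ~ vorzumup — Hanekish b corresponds to Irden v word-initially before a back vowel.
horowe ~ horowi, bufe ~ vufi — Hanekish e corresponds to Irden i word-finally.
Applying these to Hanekish 'bore':
  bore → vore   (b→v word-initially before a back vowel)
  vore → vori   (e→i word-finally)
So the Irden cognate is 'vori'.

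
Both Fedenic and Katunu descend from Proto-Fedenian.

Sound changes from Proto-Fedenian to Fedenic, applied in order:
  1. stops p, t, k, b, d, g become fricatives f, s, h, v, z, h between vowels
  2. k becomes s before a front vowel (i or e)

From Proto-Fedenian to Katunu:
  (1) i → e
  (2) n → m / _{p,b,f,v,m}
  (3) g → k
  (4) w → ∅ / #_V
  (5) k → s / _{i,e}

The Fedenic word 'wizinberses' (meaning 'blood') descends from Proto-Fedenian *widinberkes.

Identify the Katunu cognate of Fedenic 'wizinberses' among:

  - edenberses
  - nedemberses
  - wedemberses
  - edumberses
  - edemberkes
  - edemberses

Katunu: *widinberkes > wedenberkes > wedemberkes > edemberkes > edemberses  (by vowel merger, nasal place assimilation, glide loss, palatalisation)

edemberses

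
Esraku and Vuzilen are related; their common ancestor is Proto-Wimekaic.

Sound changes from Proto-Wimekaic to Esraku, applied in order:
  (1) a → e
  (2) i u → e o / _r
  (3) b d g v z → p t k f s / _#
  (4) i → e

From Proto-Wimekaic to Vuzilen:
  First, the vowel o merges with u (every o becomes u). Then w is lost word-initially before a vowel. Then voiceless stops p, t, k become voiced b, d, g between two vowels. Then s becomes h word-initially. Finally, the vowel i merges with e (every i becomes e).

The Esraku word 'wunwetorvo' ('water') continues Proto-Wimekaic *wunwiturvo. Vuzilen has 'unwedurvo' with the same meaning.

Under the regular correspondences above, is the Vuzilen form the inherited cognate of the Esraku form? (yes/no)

Derive the expected Vuzilen reflex of *wunwiturvo:
Vuzilen: *wunwiturvo > wunwiturvu > unwiturvu > unwidurvu > unwedurvu  (by vowel merger, glide loss, intervocalic voicing, vowel merger)
The regular Vuzilen reflex would be 'unwedurvu', but the attested form is 'unwedurvo'. The correspondence is irregular, so they are not cognates (the Vuzilen form has a different source).

no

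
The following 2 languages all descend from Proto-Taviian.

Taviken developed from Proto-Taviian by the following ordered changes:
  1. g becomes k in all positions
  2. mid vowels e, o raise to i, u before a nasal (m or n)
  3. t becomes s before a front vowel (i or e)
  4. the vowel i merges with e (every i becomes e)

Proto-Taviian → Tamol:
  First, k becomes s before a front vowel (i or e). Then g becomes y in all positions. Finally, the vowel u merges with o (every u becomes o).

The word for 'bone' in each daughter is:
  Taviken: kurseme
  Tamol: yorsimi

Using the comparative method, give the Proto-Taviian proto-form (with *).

Position 2: Taviken has u, Tamol has o. Taking the neighbouring segments as reconstructed: Taviken u can only go back to *u; Tamol o could go back to *o or *u — the one source consistent with every daughter is *u.
Position 1: Taviken has k, Tamol has y. Taking the neighbouring segments as reconstructed: Taviken k could go back to *k or *g; Tamol y could go back to *g or *y — the one source consistent with every daughter is *g.
Verify the candidate proto-form against each daughter:
Taviken: *gursimi > kursimi > kurseme  (by unconditioned shift, vowel merger)
Tamol: *gursimi
  gursimi (rule 1 does not apply)
  gursimi → yursimi   [unconditioned shift]
  yursimi → yorsimi   [vowel merger]
  giving Tamol yorsimi.
Only *gursimi yields all of Taviken kurseme, Tamol yorsimi.

*gursimi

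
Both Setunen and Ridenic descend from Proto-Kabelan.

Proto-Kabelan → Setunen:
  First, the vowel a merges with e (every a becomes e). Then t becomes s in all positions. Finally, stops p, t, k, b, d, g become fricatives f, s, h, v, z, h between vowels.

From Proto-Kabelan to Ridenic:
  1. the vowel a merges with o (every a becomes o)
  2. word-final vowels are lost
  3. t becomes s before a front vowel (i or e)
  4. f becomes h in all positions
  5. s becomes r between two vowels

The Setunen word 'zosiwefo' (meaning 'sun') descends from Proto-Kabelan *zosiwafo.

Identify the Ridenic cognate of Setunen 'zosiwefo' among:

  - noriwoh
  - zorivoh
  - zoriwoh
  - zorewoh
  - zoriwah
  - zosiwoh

Ridenic: *zosiwafo > zosiwofo > zosiwof > zosiwoh > zoriwoh  (by vowel merger, apocope, unconditioned shift, rhotacism)
Only 'zoriwoh' matches the regular Ridenic development of *zosiwafo.

zoriwoh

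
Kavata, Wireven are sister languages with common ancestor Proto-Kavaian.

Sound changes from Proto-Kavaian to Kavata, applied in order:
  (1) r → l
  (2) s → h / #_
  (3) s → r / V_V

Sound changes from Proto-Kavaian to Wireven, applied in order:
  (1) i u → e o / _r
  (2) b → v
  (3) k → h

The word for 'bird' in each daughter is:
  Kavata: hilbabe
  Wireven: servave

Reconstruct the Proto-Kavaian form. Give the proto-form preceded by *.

Position 4: Kavata has b, Wireven has v. Kavata preserves b here (none of its changes turn any other segment into b), so the proto-segment is *b.
Position 2: Kavata has i, Wireven has e. Kavata preserves i here (none of its changes turn any other segment into i), so the proto-segment is *i.
Position 1: Kavata has h, Wireven has s. Wireven preserves s here (none of its changes turn any other segment into s), so the proto-segment is *s.
Continuing position by position gives *sirbabe; check it forward:
Kavata: *sirbabe
  sirbabe → silbabe   [unconditioned shift]
  silbabe → hilbabe   [debuccalisation]
  hilbabe (rule 3 does not apply)
  giving Kavata hilbabe.
Wireven: start from *sirbabe.
  rule 1 (pre-rhotic lowering): sirbabe → serbabe
  rule 2 (unconditioned shift): serbabe → servave
  rule 3: no change — servave
  ⇒ Wireven servave
*sirbabe is the unique common source.

*sirbabe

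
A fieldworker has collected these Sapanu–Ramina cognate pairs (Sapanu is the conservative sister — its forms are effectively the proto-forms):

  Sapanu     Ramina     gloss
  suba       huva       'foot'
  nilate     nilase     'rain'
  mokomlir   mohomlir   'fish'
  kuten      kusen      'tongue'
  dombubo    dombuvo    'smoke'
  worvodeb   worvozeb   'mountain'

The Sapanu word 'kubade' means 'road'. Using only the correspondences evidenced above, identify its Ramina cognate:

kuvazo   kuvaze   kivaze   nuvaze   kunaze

kuvaze

suba ~ huva — Sapanu b corresponds to Ramina v between vowels (before a back vowel).
worvodeb ~ worvozeb — Sapanu d corresponds to Ramina z between vowels (before a front vowel).
Applying these to Sapanu 'kubade':
  kubade → kuvade   (b→v between vowels (before a back vowel))
  kuvade → kuvaze   (d→z between vowels (before a front vowel))
So the Ramina cognate is 'kuvaze'.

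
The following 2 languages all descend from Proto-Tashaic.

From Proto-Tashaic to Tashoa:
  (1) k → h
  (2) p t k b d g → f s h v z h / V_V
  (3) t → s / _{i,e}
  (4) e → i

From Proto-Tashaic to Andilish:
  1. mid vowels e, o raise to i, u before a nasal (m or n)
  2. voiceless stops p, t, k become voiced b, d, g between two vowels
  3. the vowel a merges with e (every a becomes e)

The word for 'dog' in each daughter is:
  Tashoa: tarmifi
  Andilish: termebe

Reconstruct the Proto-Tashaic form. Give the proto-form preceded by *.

*tarmepe

Position 5: Tashoa has i, Andilish has e. Taking the neighbouring segments as reconstructed: Tashoa i could go back to *e or *i; Andilish e could go back to *a or *e — the one source consistent with every daughter is *e.
Position 6: Tashoa has f, Andilish has b. Taking the neighbouring segments as reconstructed: Tashoa f could go back to *p or *f; Andilish b could go back to *p or *b — the one source consistent with every daughter is *p.
Position 7: Tashoa has i, Andilish has e. Taking the neighbouring segments as reconstructed: Tashoa i could go back to *e or *i; Andilish e could go back to *a or *e — the one source consistent with every daughter is *e.
This points to *tarmepe. Verify forward in each daughter:
Tashoa: *tarmepe > tarmefe > tarmifi  (by intervocalic lenition, vowel merger)
Andilish: start from *tarmepe.
  rule 1: no change — tarmepe
  rule 2 (intervocalic voicing): tarmepe → tarmebe
  rule 3 (vowel merger): tarmebe → termebe
  ⇒ Andilish termebe
Only *tarmepe yields all of Tashoa tarmifi, Andilish termebe.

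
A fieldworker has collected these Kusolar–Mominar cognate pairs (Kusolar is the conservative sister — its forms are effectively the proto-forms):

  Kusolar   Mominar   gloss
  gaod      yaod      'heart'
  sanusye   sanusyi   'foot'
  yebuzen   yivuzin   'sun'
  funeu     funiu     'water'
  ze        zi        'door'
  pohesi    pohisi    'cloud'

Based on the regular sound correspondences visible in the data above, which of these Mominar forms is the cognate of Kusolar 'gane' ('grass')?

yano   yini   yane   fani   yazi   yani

gaod ~ yaod — Kusolar g corresponds to Mominar y word-initially before a back vowel.
sanusye ~ sanusyi, ze ~ zi — Kusolar e corresponds to Mominar i word-finally.
Applying these to Kusolar 'gane':
  gane → yane   (g→y word-initially before a back vowel)
  yane → yani   (e→i word-finally)
So the Mominar cognate is 'yani'.

yani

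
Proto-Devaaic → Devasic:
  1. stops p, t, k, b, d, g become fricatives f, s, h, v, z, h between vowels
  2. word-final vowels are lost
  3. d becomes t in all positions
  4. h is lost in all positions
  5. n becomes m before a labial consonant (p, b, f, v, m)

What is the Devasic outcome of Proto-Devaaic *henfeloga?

emfelo

Devasic: start from *henfeloga.
  rule 1 (intervocalic lenition): henfeloga → henfeloha
  rule 2 (apocope): henfeloha → henfeloh
  rule 3: no change — henfeloh
  rule 4 (h-loss): henfeloh → enfelo
  rule 5 (nasal place assimilation): enfelo → emfelo
  ⇒ Devasic emfelo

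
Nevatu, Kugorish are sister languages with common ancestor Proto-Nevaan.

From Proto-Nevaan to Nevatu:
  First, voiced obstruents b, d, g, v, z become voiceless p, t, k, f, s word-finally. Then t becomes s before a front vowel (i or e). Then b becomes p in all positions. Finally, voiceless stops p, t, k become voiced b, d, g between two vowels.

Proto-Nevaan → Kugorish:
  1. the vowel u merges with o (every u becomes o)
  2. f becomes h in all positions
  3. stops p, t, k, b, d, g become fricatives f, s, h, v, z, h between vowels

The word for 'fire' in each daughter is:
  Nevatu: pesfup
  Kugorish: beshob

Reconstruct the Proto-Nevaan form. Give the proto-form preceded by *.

Position 4: Nevatu has f, Kugorish has h. Taking the neighbouring segments as reconstructed: Nevatu f can only go back to *f; Kugorish h could go back to *f or *h — the one source consistent with every daughter is *f.
Position 1: Nevatu has p, Kugorish has b. Kugorish preserves b here (none of its changes turn any other segment into b), so the proto-segment is *b.
Position 6: Nevatu has p, Kugorish has b. Kugorish preserves b here (none of its changes turn any other segment into b), so the proto-segment is *b.
Continuing position by position gives *besfub; check it forward:
Nevatu: *besfub > besfup > pesfup  (by final devoicing, unconditioned shift)
Kugorish: *besfub
  besfub → besfob   [vowel merger]
  besfob → beshob   [unconditioned shift]
  beshob (rule 3 does not apply)
  giving Kugorish beshob.
*besfub is the unique common source.

*besfub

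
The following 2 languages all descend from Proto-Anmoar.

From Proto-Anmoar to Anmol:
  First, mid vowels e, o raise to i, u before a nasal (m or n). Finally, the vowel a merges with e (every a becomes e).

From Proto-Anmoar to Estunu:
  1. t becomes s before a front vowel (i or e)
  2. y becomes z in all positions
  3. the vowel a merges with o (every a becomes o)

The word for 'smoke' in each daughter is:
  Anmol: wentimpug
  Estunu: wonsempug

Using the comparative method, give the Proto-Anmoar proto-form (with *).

Position 4: Anmol has t, Estunu has s. Anmol preserves t here (none of its changes turn any other segment into t), so the proto-segment is *t.
Position 5: Anmol has i, Estunu has e. Estunu preserves e here (none of its changes turn any other segment into e), so the proto-segment is *e.
Position 2: Anmol has e, Estunu has o. Taking the neighbouring segments as reconstructed: Anmol e can only go back to *a; Estunu o could go back to *a or *o — the one source consistent with every daughter is *a.
Continuing position by position gives *wantempug; check it forward:
Anmol: *wantempug > wantimpug > wentimpug  (by pre-nasal raising, vowel merger)
Estunu: start from *wantempug.
  rule 1 (palatalisation): wantempug → wansempug
  rule 2: no change — wansempug
  rule 3 (vowel merger): wansempug → wonsempug
  ⇒ Estunu wonsempug
*wantempug is the unique common source.

*wantempug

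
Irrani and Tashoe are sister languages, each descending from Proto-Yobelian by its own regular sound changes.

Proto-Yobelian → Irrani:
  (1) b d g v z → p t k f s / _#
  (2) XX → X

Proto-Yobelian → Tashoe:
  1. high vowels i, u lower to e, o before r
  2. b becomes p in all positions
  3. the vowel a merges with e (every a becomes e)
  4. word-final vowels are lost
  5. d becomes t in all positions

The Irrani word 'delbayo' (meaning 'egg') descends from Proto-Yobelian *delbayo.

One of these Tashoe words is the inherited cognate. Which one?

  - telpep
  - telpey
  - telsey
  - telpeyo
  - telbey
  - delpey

telpey

Tashoe: start from *delbayo.
  rule 1: no change — delbayo
  rule 2 (unconditioned shift): delbayo → delpayo
  rule 3 (vowel merger): delpayo → delpeyo
  rule 4 (apocope): delpeyo → delpey
  rule 5 (unconditioned shift): delpey → telpey
  ⇒ Tashoe telpey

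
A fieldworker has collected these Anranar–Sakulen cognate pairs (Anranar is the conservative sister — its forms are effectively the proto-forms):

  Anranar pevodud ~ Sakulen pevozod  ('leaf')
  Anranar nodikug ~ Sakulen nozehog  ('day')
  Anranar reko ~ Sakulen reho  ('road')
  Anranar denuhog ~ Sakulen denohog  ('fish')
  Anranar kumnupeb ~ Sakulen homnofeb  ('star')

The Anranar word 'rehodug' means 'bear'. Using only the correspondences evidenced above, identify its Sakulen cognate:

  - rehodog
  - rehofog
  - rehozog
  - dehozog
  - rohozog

pevodud ~ pevozod — Anranar d corresponds to Sakulen z between vowels (before a back vowel).
pevodud ~ pevozod, nodikug ~ nozehog — Anranar u corresponds to Sakulen o after a consonant, before a consonant other than r, m, n, p, b, f, v.
Applying these to Anranar 'rehodug':
  rehodug → rehozug   (d→z between vowels (before a back vowel))
  rehozug → rehozog   (u→o after a consonant, before a consonant other than r, m, n, p, b, f, v)
So the Sakulen cognate is 'rehozog'.

rehozog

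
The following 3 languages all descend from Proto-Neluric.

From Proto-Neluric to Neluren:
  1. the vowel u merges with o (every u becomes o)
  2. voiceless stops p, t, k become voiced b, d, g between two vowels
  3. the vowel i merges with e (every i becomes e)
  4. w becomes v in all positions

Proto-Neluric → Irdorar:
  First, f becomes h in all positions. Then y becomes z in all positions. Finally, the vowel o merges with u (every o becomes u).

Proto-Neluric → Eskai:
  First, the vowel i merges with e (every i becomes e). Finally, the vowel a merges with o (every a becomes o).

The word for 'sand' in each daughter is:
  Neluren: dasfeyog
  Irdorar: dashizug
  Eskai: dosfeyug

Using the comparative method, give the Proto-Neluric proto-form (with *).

Position 7: Neluren has o, Irdorar has u, Eskai has u. Eskai preserves u here (none of its changes turn any other segment into u), so the proto-segment is *u.
Position 6: Neluren has y, Irdorar has z, Eskai has y. Neluren preserves y here (none of its changes turn any other segment into y), so the proto-segment is *y.
Continuing position by position gives *dasfiyug; check it forward:
Neluren: start from *dasfiyug.
  rule 1 (vowel merger): dasfiyug → dasfiyog
  rule 2: no change — dasfiyog
  rule 3 (vowel merger): dasfiyog → dasfeyog
  rule 4: no change — dasfeyog
  ⇒ Neluren dasfeyog
Irdorar: start from *dasfiyug.
  rule 1 (unconditioned shift): dasfiyug → dashiyug
  rule 2 (unconditioned shift): dashiyug → dashizug
  rule 3: no change — dashizug
  ⇒ Irdorar dashizug
Eskai: start from *dasfiyug.
  rule 1 (vowel merger): dasfiyug → dasfeyug
  rule 2 (vowel merger): dasfeyug → dosfeyug
  ⇒ Eskai dosfeyug
No other proto-form is consistent with every reflex, so the reconstruction is *dasfiyug.

*dasfiyug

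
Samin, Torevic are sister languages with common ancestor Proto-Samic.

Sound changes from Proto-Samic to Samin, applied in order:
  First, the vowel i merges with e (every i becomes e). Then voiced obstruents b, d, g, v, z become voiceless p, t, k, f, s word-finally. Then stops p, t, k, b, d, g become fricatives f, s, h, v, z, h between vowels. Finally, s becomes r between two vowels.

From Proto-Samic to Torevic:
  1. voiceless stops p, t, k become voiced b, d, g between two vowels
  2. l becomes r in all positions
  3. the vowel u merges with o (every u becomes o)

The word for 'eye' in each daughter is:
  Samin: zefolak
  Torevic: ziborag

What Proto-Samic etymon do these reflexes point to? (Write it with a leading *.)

Position 3: Samin has f, Torevic has b. Taking the neighbouring segments as reconstructed: Samin f could go back to *p or *f; Torevic b could go back to *p or *b — the one source consistent with every daughter is *p.
Position 5: Samin has l, Torevic has r. Samin preserves l here (none of its changes turn any other segment into l), so the proto-segment is *l.
Position 7: Samin has k, Torevic has g. Taking the neighbouring segments as reconstructed: Samin k could go back to *k or *g; Torevic g can only go back to *g — the one source consistent with every daughter is *g.
This points to *zipolag. Verify forward in each daughter:
Samin: start from *zipolag.
  rule 1 (vowel merger): zipolag → zepolag
  rule 2 (final devoicing): zepolag → zepolak
  rule 3 (intervocalic lenition): zepolak → zefolak
  rule 4: no change — zefolak
  ⇒ Samin zefolak
Torevic: *zipolag > zibolag > ziborag  (by intervocalic voicing, unconditioned shift)
Only *zipolag yields all of Samin zefolak, Torevic ziborag.

*zipolag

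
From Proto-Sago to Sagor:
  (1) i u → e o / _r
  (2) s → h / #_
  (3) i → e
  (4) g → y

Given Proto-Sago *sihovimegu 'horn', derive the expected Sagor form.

hehovemeyu

Sagor: start from *sihovimegu.
  rule 1: no change — sihovimegu
  rule 2 (debuccalisation): sihovimegu → hihovimegu
  rule 3 (vowel merger): hihovimegu → hehovemegu
  rule 4 (unconditioned shift): hehovemegu → hehovemeyu
  ⇒ Sagor hehovemeyu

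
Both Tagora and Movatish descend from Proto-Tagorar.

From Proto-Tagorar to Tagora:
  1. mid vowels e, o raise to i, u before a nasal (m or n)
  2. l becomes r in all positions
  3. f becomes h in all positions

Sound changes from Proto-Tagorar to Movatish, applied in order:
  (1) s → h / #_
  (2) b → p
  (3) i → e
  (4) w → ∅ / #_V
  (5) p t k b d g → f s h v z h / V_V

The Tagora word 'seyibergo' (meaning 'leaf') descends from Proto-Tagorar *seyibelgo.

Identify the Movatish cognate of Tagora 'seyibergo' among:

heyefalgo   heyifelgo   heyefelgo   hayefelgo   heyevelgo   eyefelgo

heyefelgo

Movatish: *seyibelgo > heyibelgo > heyipelgo > heyepelgo > heyefelgo  (by debuccalisation, unconditioned shift, vowel merger, intervocalic lenition)
The other candidates each miss or misapply at least one Movatish change.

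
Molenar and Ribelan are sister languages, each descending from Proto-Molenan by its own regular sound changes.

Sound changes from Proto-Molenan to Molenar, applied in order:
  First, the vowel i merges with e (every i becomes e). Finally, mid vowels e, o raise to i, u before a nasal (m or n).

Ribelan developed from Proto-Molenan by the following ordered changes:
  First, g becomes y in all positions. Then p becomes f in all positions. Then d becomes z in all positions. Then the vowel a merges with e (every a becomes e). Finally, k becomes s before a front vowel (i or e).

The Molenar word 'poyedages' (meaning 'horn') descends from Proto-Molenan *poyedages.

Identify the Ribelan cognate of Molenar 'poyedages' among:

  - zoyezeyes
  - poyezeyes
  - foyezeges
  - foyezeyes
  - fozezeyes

Ribelan: start from *poyedages.
  rule 1 (unconditioned shift): poyedages → poyedayes
  rule 2 (unconditioned shift): poyedayes → foyedayes
  rule 3 (unconditioned shift): foyedayes → foyezayes
  rule 4 (vowel merger): foyezayes → foyezeyes
  rule 5: no change — foyezeyes
  ⇒ Ribelan foyezeyes
The other candidates each miss or misapply at least one Ribelan change.

foyezeyes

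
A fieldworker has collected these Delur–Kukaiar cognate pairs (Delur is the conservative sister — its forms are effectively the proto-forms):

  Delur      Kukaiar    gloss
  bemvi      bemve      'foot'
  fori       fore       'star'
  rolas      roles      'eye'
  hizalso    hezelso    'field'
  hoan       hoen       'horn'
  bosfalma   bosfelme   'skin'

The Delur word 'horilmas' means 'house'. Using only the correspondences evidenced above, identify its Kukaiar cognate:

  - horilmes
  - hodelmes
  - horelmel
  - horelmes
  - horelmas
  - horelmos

hizalso ~ hezelso — Delur i corresponds to Kukaiar e after a consonant, before a consonant other than r, m, n, p, b, f, v.
rolas ~ roles, hizalso ~ hezelso — Delur a corresponds to Kukaiar e after a consonant, before a consonant other than r, m, n, p, b, f, v.
Applying these to Delur 'horilmas':
  horilmas → horelmas   (i→e after a consonant, before a consonant other than r, m, n, p, b, f, v)
  horelmas → horelmes   (a→e after a consonant, before a consonant other than r, m, n, p, b, f, v)
So the Kukaiar cognate is 'horelmes'.

horelmes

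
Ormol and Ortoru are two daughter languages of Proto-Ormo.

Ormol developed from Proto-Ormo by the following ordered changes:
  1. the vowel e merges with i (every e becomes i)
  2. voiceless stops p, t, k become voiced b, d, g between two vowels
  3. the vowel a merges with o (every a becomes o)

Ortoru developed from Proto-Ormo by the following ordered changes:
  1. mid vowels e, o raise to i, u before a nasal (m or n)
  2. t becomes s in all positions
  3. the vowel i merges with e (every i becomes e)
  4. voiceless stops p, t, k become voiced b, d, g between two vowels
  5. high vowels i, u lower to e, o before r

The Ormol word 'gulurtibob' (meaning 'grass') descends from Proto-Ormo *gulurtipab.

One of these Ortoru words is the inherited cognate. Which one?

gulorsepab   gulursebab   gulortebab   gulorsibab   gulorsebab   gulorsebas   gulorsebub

Ortoru: start from *gulurtipab.
  rule 1: no change — gulurtipab
  rule 2 (unconditioned shift): gulurtipab → gulursipab
  rule 3 (vowel merger): gulursipab → gulursepab
  rule 4 (intervocalic voicing): gulursepab → gulursebab
  rule 5 (pre-rhotic lowering): gulursebab → gulorsebab
  ⇒ Ortoru gulorsebab

gulorsebab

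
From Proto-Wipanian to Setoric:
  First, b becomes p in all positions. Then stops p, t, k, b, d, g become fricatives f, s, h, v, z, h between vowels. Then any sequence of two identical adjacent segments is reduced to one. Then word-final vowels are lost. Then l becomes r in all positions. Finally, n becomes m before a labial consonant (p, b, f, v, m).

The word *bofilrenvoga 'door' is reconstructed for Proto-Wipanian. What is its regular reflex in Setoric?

Setoric: *bofilrenvoga > pofilrenvoga > pofilrenvoha > pofilrenvoh > pofirrenvoh > pofirremvoh  (by unconditioned shift, intervocalic lenition, apocope, unconditioned shift, nasal place assimilation)

pofirremvoh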